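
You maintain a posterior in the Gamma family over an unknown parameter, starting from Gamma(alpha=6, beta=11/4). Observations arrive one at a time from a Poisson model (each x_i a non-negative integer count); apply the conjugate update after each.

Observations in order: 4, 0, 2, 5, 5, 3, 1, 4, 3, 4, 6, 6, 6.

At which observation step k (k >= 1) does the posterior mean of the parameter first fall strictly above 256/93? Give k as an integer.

k = 5

obs 1: x=4 → posterior Gamma(10, 15/4)
obs 2: x=0 → posterior Gamma(10, 19/4)
obs 3: x=2 → posterior Gamma(12, 23/4)
obs 4: x=5 → posterior Gamma(17, 27/4)
obs 5: x=5 → posterior Gamma(22, 31/4)
obs 6: x=3 → posterior Gamma(25, 35/4)
obs 7: x=1 → posterior Gamma(26, 39/4)
obs 8: x=4 → posterior Gamma(30, 43/4)
obs 9: x=3 → posterior Gamma(33, 47/4)
obs 10: x=4 → posterior Gamma(37, 51/4)
obs 11: x=6 → posterior Gamma(43, 55/4)
obs 12: x=6 → posterior Gamma(49, 59/4)
obs 13: x=6 → posterior Gamma(55, 63/4)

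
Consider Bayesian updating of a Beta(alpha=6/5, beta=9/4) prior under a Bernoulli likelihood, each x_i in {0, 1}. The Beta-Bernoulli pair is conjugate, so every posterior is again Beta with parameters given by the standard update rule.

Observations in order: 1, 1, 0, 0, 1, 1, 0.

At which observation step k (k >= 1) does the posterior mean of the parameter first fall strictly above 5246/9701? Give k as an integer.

k = 2

obs 1: x=1 → posterior Beta(11/5, 9/4)
obs 2: x=1 → posterior Beta(16/5, 9/4)
obs 3: x=0 → posterior Beta(16/5, 13/4)
obs 4: x=0 → posterior Beta(16/5, 17/4)
obs 5: x=1 → posterior Beta(21/5, 17/4)
obs 6: x=1 → posterior Beta(26/5, 17/4)
obs 7: x=0 → posterior Beta(26/5, 21/4)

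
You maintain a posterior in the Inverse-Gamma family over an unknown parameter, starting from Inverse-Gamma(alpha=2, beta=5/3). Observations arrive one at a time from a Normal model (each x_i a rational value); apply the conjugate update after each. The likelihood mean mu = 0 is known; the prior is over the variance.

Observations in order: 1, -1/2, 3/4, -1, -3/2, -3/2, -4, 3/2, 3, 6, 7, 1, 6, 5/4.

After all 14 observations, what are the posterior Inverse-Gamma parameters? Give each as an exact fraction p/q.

obs 1: x=1 → posterior Inverse-Gamma(5/2, 13/6)
obs 2: x=-1/2 → posterior Inverse-Gamma(3, 55/24)
obs 3: x=3/4 → posterior Inverse-Gamma(7/2, 247/96)
obs 4: x=-1 → posterior Inverse-Gamma(4, 295/96)
obs 5: x=-3/2 → posterior Inverse-Gamma(9/2, 403/96)
obs 6: x=-3/2 → posterior Inverse-Gamma(5, 511/96)
obs 7: x=-4 → posterior Inverse-Gamma(11/2, 1279/96)
obs 8: x=3/2 → posterior Inverse-Gamma(6, 1387/96)
obs 9: x=3 → posterior Inverse-Gamma(13/2, 1819/96)
obs 10: x=6 → posterior Inverse-Gamma(7, 3547/96)
obs 11: x=7 → posterior Inverse-Gamma(15/2, 5899/96)
obs 12: x=1 → posterior Inverse-Gamma(8, 5947/96)
obs 13: x=6 → posterior Inverse-Gamma(17/2, 7675/96)
obs 14: x=5/4 → posterior Inverse-Gamma(9, 3875/48)

alpha=9, beta=3875/48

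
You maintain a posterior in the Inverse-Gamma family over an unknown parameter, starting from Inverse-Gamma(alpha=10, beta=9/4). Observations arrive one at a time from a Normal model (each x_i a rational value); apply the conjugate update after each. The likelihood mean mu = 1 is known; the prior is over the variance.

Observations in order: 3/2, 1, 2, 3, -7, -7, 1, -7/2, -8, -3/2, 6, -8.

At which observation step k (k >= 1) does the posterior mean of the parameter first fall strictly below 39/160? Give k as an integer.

k = 2

obs 1: x=3/2 → posterior Inverse-Gamma(21/2, 19/8)
obs 2: x=1 → posterior Inverse-Gamma(11, 19/8)
obs 3: x=2 → posterior Inverse-Gamma(23/2, 23/8)
obs 4: x=3 → posterior Inverse-Gamma(12, 39/8)
obs 5: x=-7 → posterior Inverse-Gamma(25/2, 295/8)
obs 6: x=-7 → posterior Inverse-Gamma(13, 551/8)
obs 7: x=1 → posterior Inverse-Gamma(27/2, 551/8)
obs 8: x=-7/2 → posterior Inverse-Gamma(14, 79)
obs 9: x=-8 → posterior Inverse-Gamma(29/2, 239/2)
obs 10: x=-3/2 → posterior Inverse-Gamma(15, 981/8)
obs 11: x=6 → posterior Inverse-Gamma(31/2, 1081/8)
obs 12: x=-8 → posterior Inverse-Gamma(16, 1405/8)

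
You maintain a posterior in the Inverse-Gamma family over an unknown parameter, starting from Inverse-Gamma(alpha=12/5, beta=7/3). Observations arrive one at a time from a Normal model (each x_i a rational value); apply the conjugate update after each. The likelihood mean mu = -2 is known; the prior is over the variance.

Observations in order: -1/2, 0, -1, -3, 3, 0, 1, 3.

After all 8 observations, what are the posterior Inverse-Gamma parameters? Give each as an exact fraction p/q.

alpha=32/5, beta=911/24

obs 1: x=-1/2 → posterior Inverse-Gamma(29/10, 83/24)
obs 2: x=0 → posterior Inverse-Gamma(17/5, 131/24)
obs 3: x=-1 → posterior Inverse-Gamma(39/10, 143/24)
obs 4: x=-3 → posterior Inverse-Gamma(22/5, 155/24)
obs 5: x=3 → posterior Inverse-Gamma(49/10, 455/24)
obs 6: x=0 → posterior Inverse-Gamma(27/5, 503/24)
obs 7: x=1 → posterior Inverse-Gamma(59/10, 611/24)
obs 8: x=3 → posterior Inverse-Gamma(32/5, 911/24)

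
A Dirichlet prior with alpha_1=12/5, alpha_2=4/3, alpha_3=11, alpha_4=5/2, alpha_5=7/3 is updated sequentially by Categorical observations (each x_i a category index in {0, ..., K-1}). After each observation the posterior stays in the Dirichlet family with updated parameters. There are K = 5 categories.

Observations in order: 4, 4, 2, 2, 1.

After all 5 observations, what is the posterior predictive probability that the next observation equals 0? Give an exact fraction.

72/737

obs 1: x=4 → posterior Dirichlet(12/5, 4/3, 11, 5/2, 10/3)
obs 2: x=4 → posterior Dirichlet(12/5, 4/3, 11, 5/2, 13/3)
obs 3: x=2 → posterior Dirichlet(12/5, 4/3, 12, 5/2, 13/3)
obs 4: x=2 → posterior Dirichlet(12/5, 4/3, 13, 5/2, 13/3)
obs 5: x=1 → posterior Dirichlet(12/5, 7/3, 13, 5/2, 13/3)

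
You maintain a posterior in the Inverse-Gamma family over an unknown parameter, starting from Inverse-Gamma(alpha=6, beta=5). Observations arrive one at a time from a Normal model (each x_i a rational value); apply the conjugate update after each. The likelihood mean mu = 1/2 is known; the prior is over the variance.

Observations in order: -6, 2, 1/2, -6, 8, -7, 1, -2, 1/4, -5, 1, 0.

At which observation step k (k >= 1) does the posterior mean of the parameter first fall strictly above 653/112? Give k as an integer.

k = 4

obs 1: x=-6 → posterior Inverse-Gamma(13/2, 209/8)
obs 2: x=2 → posterior Inverse-Gamma(7, 109/4)
obs 3: x=1/2 → posterior Inverse-Gamma(15/2, 109/4)
obs 4: x=-6 → posterior Inverse-Gamma(8, 387/8)
obs 5: x=8 → posterior Inverse-Gamma(17/2, 153/2)
obs 6: x=-7 → posterior Inverse-Gamma(9, 837/8)
obs 7: x=1 → posterior Inverse-Gamma(19/2, 419/4)
obs 8: x=-2 → posterior Inverse-Gamma(10, 863/8)
obs 9: x=1/4 → posterior Inverse-Gamma(21/2, 3453/32)
obs 10: x=-5 → posterior Inverse-Gamma(11, 3937/32)
obs 11: x=1 → posterior Inverse-Gamma(23/2, 3941/32)
obs 12: x=0 → posterior Inverse-Gamma(12, 3945/32)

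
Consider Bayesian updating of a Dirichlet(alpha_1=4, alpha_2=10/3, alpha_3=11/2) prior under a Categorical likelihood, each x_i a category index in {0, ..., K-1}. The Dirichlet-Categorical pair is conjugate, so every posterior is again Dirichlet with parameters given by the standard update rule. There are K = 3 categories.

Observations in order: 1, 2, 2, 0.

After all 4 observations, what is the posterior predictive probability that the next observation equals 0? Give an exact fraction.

30/101

obs 1: x=1 → posterior Dirichlet(4, 13/3, 11/2)
obs 2: x=2 → posterior Dirichlet(4, 13/3, 13/2)
obs 3: x=2 → posterior Dirichlet(4, 13/3, 15/2)
obs 4: x=0 → posterior Dirichlet(5, 13/3, 15/2)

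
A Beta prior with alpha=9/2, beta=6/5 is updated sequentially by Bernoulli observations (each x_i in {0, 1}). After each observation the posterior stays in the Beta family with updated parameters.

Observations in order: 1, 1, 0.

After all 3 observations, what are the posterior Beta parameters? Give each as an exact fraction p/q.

alpha=13/2, beta=11/5

obs 1: x=1 → posterior Beta(11/2, 6/5)
obs 2: x=1 → posterior Beta(13/2, 6/5)
obs 3: x=0 → posterior Beta(13/2, 11/5)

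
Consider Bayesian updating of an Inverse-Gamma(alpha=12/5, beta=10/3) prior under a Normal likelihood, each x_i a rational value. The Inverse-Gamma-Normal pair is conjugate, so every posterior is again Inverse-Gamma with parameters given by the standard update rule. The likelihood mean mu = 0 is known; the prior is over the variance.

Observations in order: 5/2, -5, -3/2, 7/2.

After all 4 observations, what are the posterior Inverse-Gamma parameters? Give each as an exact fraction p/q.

alpha=22/5, beta=629/24

obs 1: x=5/2 → posterior Inverse-Gamma(29/10, 155/24)
obs 2: x=-5 → posterior Inverse-Gamma(17/5, 455/24)
obs 3: x=-3/2 → posterior Inverse-Gamma(39/10, 241/12)
obs 4: x=7/2 → posterior Inverse-Gamma(22/5, 629/24)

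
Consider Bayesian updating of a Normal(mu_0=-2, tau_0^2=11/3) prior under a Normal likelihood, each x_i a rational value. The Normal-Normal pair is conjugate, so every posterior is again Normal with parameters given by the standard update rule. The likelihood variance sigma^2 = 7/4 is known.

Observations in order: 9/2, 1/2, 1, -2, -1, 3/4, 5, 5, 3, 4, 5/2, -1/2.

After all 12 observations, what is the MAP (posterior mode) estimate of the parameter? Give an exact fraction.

obs 1: x=9/2 → posterior Normal(12/5, 77/65)
obs 2: x=1/2 → posterior Normal(178/109, 77/109)
obs 3: x=1 → posterior Normal(74/51, 77/153)
obs 4: x=-2 → posterior Normal(134/197, 77/197)
obs 5: x=-1 → posterior Normal(90/241, 77/241)
obs 6: x=3/4 → posterior Normal(41/95, 77/285)
obs 7: x=5 → posterior Normal(49/47, 11/47)
obs 8: x=5 → posterior Normal(563/373, 77/373)
obs 9: x=3 → posterior Normal(5/3, 77/417)
obs 10: x=4 → posterior Normal(871/461, 77/461)
obs 11: x=5/2 → posterior Normal(981/505, 77/505)
obs 12: x=-1/2 → posterior Normal(959/549, 77/549)

959/549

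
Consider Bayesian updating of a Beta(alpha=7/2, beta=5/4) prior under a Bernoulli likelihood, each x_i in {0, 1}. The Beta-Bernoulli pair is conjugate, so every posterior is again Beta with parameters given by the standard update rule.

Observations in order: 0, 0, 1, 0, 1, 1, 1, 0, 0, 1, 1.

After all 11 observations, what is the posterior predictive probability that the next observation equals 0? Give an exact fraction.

obs 1: x=0 → posterior Beta(7/2, 9/4)
obs 2: x=0 → posterior Beta(7/2, 13/4)
obs 3: x=1 → posterior Beta(9/2, 13/4)
obs 4: x=0 → posterior Beta(9/2, 17/4)
obs 5: x=1 → posterior Beta(11/2, 17/4)
obs 6: x=1 → posterior Beta(13/2, 17/4)
obs 7: x=1 → posterior Beta(15/2, 17/4)
obs 8: x=0 → posterior Beta(15/2, 21/4)
obs 9: x=0 → posterior Beta(15/2, 25/4)
obs 10: x=1 → posterior Beta(17/2, 25/4)
obs 11: x=1 → posterior Beta(19/2, 25/4)

25/63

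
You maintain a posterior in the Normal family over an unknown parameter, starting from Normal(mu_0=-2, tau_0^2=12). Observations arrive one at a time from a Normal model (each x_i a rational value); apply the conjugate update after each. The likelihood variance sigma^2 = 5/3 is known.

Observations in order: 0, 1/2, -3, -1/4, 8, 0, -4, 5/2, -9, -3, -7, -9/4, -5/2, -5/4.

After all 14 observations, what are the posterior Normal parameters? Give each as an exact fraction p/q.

obs 1: x=0 → posterior Normal(-10/41, 60/41)
obs 2: x=1/2 → posterior Normal(8/77, 60/77)
obs 3: x=-3 → posterior Normal(-100/113, 60/113)
obs 4: x=-1/4 → posterior Normal(-109/149, 60/149)
obs 5: x=8 → posterior Normal(179/185, 12/37)
obs 6: x=0 → posterior Normal(179/221, 60/221)
obs 7: x=-4 → posterior Normal(35/257, 60/257)
obs 8: x=5/2 → posterior Normal(125/293, 60/293)
obs 9: x=-9 → posterior Normal(-199/329, 60/329)
obs 10: x=-3 → posterior Normal(-307/365, 12/73)
obs 11: x=-7 → posterior Normal(-559/401, 60/401)
obs 12: x=-9/4 → posterior Normal(-640/437, 60/437)
obs 13: x=-5/2 → posterior Normal(-730/473, 60/473)
obs 14: x=-5/4 → posterior Normal(-775/509, 60/509)

mu_0=-775/509, tau_0^2=60/509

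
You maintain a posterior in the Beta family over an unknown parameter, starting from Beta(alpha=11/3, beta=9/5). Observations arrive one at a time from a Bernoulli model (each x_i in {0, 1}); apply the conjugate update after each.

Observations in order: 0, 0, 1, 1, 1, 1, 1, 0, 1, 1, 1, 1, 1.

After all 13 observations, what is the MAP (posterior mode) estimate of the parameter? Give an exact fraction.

10/13

obs 1: x=0 → posterior Beta(11/3, 14/5)
obs 2: x=0 → posterior Beta(11/3, 19/5)
obs 3: x=1 → posterior Beta(14/3, 19/5)
obs 4: x=1 → posterior Beta(17/3, 19/5)
obs 5: x=1 → posterior Beta(20/3, 19/5)
obs 6: x=1 → posterior Beta(23/3, 19/5)
obs 7: x=1 → posterior Beta(26/3, 19/5)
obs 8: x=0 → posterior Beta(26/3, 24/5)
obs 9: x=1 → posterior Beta(29/3, 24/5)
obs 10: x=1 → posterior Beta(32/3, 24/5)
obs 11: x=1 → posterior Beta(35/3, 24/5)
obs 12: x=1 → posterior Beta(38/3, 24/5)
obs 13: x=1 → posterior Beta(41/3, 24/5)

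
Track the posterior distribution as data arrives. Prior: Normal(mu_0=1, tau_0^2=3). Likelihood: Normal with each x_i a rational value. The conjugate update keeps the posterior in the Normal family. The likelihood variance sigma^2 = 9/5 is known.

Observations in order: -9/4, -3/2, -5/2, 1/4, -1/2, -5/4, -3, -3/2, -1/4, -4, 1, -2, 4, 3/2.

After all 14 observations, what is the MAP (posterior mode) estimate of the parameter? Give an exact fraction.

-57/73

obs 1: x=-9/4 → posterior Normal(-33/32, 9/8)
obs 2: x=-3/2 → posterior Normal(-63/52, 9/13)
obs 3: x=-5/2 → posterior Normal(-113/72, 1/2)
obs 4: x=1/4 → posterior Normal(-27/23, 9/23)
obs 5: x=-1/2 → posterior Normal(-59/56, 9/28)
obs 6: x=-5/4 → posterior Normal(-13/12, 3/11)
obs 7: x=-3 → posterior Normal(-203/152, 9/38)
obs 8: x=-3/2 → posterior Normal(-233/172, 9/43)
obs 9: x=-1/4 → posterior Normal(-119/96, 3/16)
obs 10: x=-4 → posterior Normal(-3/2, 9/53)
obs 11: x=1 → posterior Normal(-149/116, 9/58)
obs 12: x=-2 → posterior Normal(-169/126, 1/7)
obs 13: x=4 → posterior Normal(-129/136, 9/68)
obs 14: x=3/2 → posterior Normal(-57/73, 9/73)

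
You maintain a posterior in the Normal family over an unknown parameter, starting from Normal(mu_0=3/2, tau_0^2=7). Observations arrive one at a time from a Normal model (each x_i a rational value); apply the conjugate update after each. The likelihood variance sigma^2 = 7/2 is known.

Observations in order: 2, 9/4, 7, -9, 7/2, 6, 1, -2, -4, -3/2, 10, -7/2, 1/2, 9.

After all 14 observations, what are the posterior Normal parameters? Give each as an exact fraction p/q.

mu_0=44/29, tau_0^2=7/29

obs 1: x=2 → posterior Normal(11/6, 7/3)
obs 2: x=9/4 → posterior Normal(2, 7/5)
obs 3: x=7 → posterior Normal(24/7, 1)
obs 4: x=-9 → posterior Normal(2/3, 7/9)
obs 5: x=7/2 → posterior Normal(13/11, 7/11)
obs 6: x=6 → posterior Normal(25/13, 7/13)
obs 7: x=1 → posterior Normal(9/5, 7/15)
obs 8: x=-2 → posterior Normal(23/17, 7/17)
obs 9: x=-4 → posterior Normal(15/19, 7/19)
obs 10: x=-3/2 → posterior Normal(4/7, 1/3)
obs 11: x=10 → posterior Normal(32/23, 7/23)
obs 12: x=-7/2 → posterior Normal(1, 7/25)
obs 13: x=1/2 → posterior Normal(26/27, 7/27)
obs 14: x=9 → posterior Normal(44/29, 7/29)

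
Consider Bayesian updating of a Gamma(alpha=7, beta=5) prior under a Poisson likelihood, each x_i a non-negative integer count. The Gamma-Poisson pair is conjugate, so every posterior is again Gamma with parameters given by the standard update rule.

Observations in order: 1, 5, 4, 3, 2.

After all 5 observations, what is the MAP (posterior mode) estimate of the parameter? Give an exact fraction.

obs 1: x=1 → posterior Gamma(8, 6)
obs 2: x=5 → posterior Gamma(13, 7)
obs 3: x=4 → posterior Gamma(17, 8)
obs 4: x=3 → posterior Gamma(20, 9)
obs 5: x=2 → posterior Gamma(22, 10)

21/10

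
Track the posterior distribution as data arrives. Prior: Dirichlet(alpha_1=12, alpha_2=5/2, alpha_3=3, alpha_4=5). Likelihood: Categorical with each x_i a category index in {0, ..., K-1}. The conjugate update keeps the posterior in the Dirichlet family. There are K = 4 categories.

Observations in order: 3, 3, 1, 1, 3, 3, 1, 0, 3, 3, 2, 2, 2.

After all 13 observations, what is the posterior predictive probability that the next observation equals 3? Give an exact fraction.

22/71

obs 1: x=3 → posterior Dirichlet(12, 5/2, 3, 6)
obs 2: x=3 → posterior Dirichlet(12, 5/2, 3, 7)
obs 3: x=1 → posterior Dirichlet(12, 7/2, 3, 7)
obs 4: x=1 → posterior Dirichlet(12, 9/2, 3, 7)
obs 5: x=3 → posterior Dirichlet(12, 9/2, 3, 8)
obs 6: x=3 → posterior Dirichlet(12, 9/2, 3, 9)
obs 7: x=1 → posterior Dirichlet(12, 11/2, 3, 9)
obs 8: x=0 → posterior Dirichlet(13, 11/2, 3, 9)
obs 9: x=3 → posterior Dirichlet(13, 11/2, 3, 10)
obs 10: x=3 → posterior Dirichlet(13, 11/2, 3, 11)
obs 11: x=2 → posterior Dirichlet(13, 11/2, 4, 11)
obs 12: x=2 → posterior Dirichlet(13, 11/2, 5, 11)
obs 13: x=2 → posterior Dirichlet(13, 11/2, 6, 11)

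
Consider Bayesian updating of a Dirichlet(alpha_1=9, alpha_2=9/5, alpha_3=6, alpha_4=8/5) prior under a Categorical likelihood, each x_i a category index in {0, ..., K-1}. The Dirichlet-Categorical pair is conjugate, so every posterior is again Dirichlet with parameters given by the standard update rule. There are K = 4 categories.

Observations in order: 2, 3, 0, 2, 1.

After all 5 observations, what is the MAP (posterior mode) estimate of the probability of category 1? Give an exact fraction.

9/97

obs 1: x=2 → posterior Dirichlet(9, 9/5, 7, 8/5)
obs 2: x=3 → posterior Dirichlet(9, 9/5, 7, 13/5)
obs 3: x=0 → posterior Dirichlet(10, 9/5, 7, 13/5)
obs 4: x=2 → posterior Dirichlet(10, 9/5, 8, 13/5)
obs 5: x=1 → posterior Dirichlet(10, 14/5, 8, 13/5)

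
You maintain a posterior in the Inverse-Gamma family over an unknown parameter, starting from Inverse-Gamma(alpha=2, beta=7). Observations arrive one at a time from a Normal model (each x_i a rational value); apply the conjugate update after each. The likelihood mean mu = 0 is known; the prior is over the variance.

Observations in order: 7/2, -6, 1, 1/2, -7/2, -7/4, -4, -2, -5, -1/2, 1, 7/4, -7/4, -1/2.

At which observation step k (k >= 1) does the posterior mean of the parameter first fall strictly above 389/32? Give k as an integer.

k = 2

obs 1: x=7/2 → posterior Inverse-Gamma(5/2, 105/8)
obs 2: x=-6 → posterior Inverse-Gamma(3, 249/8)
obs 3: x=1 → posterior Inverse-Gamma(7/2, 253/8)
obs 4: x=1/2 → posterior Inverse-Gamma(4, 127/4)
obs 5: x=-7/2 → posterior Inverse-Gamma(9/2, 303/8)
obs 6: x=-7/4 → posterior Inverse-Gamma(5, 1261/32)
obs 7: x=-4 → posterior Inverse-Gamma(11/2, 1517/32)
obs 8: x=-2 → posterior Inverse-Gamma(6, 1581/32)
obs 9: x=-5 → posterior Inverse-Gamma(13/2, 1981/32)
obs 10: x=-1/2 → posterior Inverse-Gamma(7, 1985/32)
obs 11: x=1 → posterior Inverse-Gamma(15/2, 2001/32)
obs 12: x=7/4 → posterior Inverse-Gamma(8, 1025/16)
obs 13: x=-7/4 → posterior Inverse-Gamma(17/2, 2099/32)
obs 14: x=-1/2 → posterior Inverse-Gamma(9, 2103/32)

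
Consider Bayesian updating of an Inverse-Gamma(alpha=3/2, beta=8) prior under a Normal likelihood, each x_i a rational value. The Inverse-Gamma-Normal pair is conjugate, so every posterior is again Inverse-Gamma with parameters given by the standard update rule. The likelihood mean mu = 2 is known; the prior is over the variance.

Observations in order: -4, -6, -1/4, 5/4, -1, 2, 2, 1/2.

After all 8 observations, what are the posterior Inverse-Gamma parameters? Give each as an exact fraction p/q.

alpha=11/2, beta=1063/16

obs 1: x=-4 → posterior Inverse-Gamma(2, 26)
obs 2: x=-6 → posterior Inverse-Gamma(5/2, 58)
obs 3: x=-1/4 → posterior Inverse-Gamma(3, 1937/32)
obs 4: x=5/4 → posterior Inverse-Gamma(7/2, 973/16)
obs 5: x=-1 → posterior Inverse-Gamma(4, 1045/16)
obs 6: x=2 → posterior Inverse-Gamma(9/2, 1045/16)
obs 7: x=2 → posterior Inverse-Gamma(5, 1045/16)
obs 8: x=1/2 → posterior Inverse-Gamma(11/2, 1063/16)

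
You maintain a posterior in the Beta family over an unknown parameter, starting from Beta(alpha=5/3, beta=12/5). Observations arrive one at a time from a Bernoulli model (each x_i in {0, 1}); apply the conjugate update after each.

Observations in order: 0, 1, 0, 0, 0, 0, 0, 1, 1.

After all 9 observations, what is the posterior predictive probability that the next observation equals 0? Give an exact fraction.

9/14

obs 1: x=0 → posterior Beta(5/3, 17/5)
obs 2: x=1 → posterior Beta(8/3, 17/5)
obs 3: x=0 → posterior Beta(8/3, 22/5)
obs 4: x=0 → posterior Beta(8/3, 27/5)
obs 5: x=0 → posterior Beta(8/3, 32/5)
obs 6: x=0 → posterior Beta(8/3, 37/5)
obs 7: x=0 → posterior Beta(8/3, 42/5)
obs 8: x=1 → posterior Beta(11/3, 42/5)
obs 9: x=1 → posterior Beta(14/3, 42/5)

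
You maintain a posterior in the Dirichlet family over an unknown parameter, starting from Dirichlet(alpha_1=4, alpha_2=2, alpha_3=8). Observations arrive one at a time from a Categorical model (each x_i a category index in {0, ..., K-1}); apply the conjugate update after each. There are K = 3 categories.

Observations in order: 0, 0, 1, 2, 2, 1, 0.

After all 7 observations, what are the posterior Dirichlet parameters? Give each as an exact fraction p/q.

alpha_1=7, alpha_2=4, alpha_3=10

obs 1: x=0 → posterior Dirichlet(5, 2, 8)
obs 2: x=0 → posterior Dirichlet(6, 2, 8)
obs 3: x=1 → posterior Dirichlet(6, 3, 8)
obs 4: x=2 → posterior Dirichlet(6, 3, 9)
obs 5: x=2 → posterior Dirichlet(6, 3, 10)
obs 6: x=1 → posterior Dirichlet(6, 4, 10)
obs 7: x=0 → posterior Dirichlet(7, 4, 10)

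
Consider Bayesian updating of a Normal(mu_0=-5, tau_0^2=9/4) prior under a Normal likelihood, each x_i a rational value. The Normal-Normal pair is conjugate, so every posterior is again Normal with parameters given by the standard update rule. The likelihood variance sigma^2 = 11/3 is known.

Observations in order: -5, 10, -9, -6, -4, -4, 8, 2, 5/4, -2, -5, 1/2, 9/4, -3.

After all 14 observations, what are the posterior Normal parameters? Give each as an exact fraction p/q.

obs 1: x=-5 → posterior Normal(-5, 99/71)
obs 2: x=10 → posterior Normal(-85/98, 99/98)
obs 3: x=-9 → posterior Normal(-328/125, 99/125)
obs 4: x=-6 → posterior Normal(-245/76, 99/152)
obs 5: x=-4 → posterior Normal(-598/179, 99/179)
obs 6: x=-4 → posterior Normal(-353/103, 99/206)
obs 7: x=8 → posterior Normal(-490/233, 99/233)
obs 8: x=2 → posterior Normal(-109/65, 99/260)
obs 9: x=5/4 → posterior Normal(-1609/1148, 99/287)
obs 10: x=-2 → posterior Normal(-1825/1256, 99/314)
obs 11: x=-5 → posterior Normal(-215/124, 9/31)
obs 12: x=1/2 → posterior Normal(-2311/1472, 99/368)
obs 13: x=9/4 → posterior Normal(-517/395, 99/395)
obs 14: x=-3 → posterior Normal(-299/211, 99/422)

mu_0=-299/211, tau_0^2=99/422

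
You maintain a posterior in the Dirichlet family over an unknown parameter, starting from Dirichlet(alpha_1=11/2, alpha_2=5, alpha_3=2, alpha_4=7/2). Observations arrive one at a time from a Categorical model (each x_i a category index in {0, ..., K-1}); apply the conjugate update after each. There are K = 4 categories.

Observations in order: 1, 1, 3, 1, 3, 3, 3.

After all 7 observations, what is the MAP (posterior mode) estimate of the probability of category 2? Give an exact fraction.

1/19

obs 1: x=1 → posterior Dirichlet(11/2, 6, 2, 7/2)
obs 2: x=1 → posterior Dirichlet(11/2, 7, 2, 7/2)
obs 3: x=3 → posterior Dirichlet(11/2, 7, 2, 9/2)
obs 4: x=1 → posterior Dirichlet(11/2, 8, 2, 9/2)
obs 5: x=3 → posterior Dirichlet(11/2, 8, 2, 11/2)
obs 6: x=3 → posterior Dirichlet(11/2, 8, 2, 13/2)
obs 7: x=3 → posterior Dirichlet(11/2, 8, 2, 15/2)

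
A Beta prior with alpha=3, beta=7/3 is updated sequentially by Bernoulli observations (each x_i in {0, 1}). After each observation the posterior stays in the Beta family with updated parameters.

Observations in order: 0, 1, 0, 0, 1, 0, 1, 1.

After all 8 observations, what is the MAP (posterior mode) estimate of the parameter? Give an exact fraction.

obs 1: x=0 → posterior Beta(3, 10/3)
obs 2: x=1 → posterior Beta(4, 10/3)
obs 3: x=0 → posterior Beta(4, 13/3)
obs 4: x=0 → posterior Beta(4, 16/3)
obs 5: x=1 → posterior Beta(5, 16/3)
obs 6: x=0 → posterior Beta(5, 19/3)
obs 7: x=1 → posterior Beta(6, 19/3)
obs 8: x=1 → posterior Beta(7, 19/3)

9/17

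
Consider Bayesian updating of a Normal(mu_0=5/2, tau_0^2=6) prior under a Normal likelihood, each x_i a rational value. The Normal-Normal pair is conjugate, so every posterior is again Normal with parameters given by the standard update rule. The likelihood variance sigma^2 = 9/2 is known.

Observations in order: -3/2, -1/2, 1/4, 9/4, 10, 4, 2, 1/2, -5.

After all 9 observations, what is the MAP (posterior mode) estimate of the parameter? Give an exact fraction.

37/26

obs 1: x=-3/2 → posterior Normal(3/14, 18/7)
obs 2: x=-1/2 → posterior Normal(-1/22, 18/11)
obs 3: x=1/4 → posterior Normal(1/30, 6/5)
obs 4: x=9/4 → posterior Normal(1/2, 18/19)
obs 5: x=10 → posterior Normal(99/46, 18/23)
obs 6: x=4 → posterior Normal(131/54, 2/3)
obs 7: x=2 → posterior Normal(147/62, 18/31)
obs 8: x=1/2 → posterior Normal(151/70, 18/35)
obs 9: x=-5 → posterior Normal(37/26, 6/13)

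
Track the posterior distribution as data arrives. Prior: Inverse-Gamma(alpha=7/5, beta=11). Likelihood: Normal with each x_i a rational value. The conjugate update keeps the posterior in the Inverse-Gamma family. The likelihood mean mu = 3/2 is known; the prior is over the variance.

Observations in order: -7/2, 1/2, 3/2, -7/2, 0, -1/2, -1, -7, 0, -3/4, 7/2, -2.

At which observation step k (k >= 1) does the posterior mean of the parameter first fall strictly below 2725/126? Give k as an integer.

obs 1: x=-7/2 → posterior Inverse-Gamma(19/10, 47/2)
obs 2: x=1/2 → posterior Inverse-Gamma(12/5, 24)
obs 3: x=3/2 → posterior Inverse-Gamma(29/10, 24)
obs 4: x=-7/2 → posterior Inverse-Gamma(17/5, 73/2)
obs 5: x=0 → posterior Inverse-Gamma(39/10, 301/8)
obs 6: x=-1/2 → posterior Inverse-Gamma(22/5, 317/8)
obs 7: x=-1 → posterior Inverse-Gamma(49/10, 171/4)
obs 8: x=-7 → posterior Inverse-Gamma(27/5, 631/8)
obs 9: x=0 → posterior Inverse-Gamma(59/10, 80)
obs 10: x=-3/4 → posterior Inverse-Gamma(32/5, 2641/32)
obs 11: x=7/2 → posterior Inverse-Gamma(69/10, 2705/32)
obs 12: x=-2 → posterior Inverse-Gamma(37/5, 2901/32)

k = 2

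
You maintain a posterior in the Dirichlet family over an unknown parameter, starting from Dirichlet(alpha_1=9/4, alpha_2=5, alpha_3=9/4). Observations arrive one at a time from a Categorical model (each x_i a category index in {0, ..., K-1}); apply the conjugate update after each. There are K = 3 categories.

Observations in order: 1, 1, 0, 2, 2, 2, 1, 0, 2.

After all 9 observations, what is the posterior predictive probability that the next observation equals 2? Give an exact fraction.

25/74

obs 1: x=1 → posterior Dirichlet(9/4, 6, 9/4)
obs 2: x=1 → posterior Dirichlet(9/4, 7, 9/4)
obs 3: x=0 → posterior Dirichlet(13/4, 7, 9/4)
obs 4: x=2 → posterior Dirichlet(13/4, 7, 13/4)
obs 5: x=2 → posterior Dirichlet(13/4, 7, 17/4)
obs 6: x=2 → posterior Dirichlet(13/4, 7, 21/4)
obs 7: x=1 → posterior Dirichlet(13/4, 8, 21/4)
obs 8: x=0 → posterior Dirichlet(17/4, 8, 21/4)
obs 9: x=2 → posterior Dirichlet(17/4, 8, 25/4)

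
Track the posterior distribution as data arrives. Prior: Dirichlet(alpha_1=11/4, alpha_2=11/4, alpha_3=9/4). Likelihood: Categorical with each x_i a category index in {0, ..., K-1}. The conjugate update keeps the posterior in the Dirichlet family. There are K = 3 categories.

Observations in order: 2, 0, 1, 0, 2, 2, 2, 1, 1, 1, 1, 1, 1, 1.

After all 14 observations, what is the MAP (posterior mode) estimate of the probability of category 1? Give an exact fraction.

13/25

obs 1: x=2 → posterior Dirichlet(11/4, 11/4, 13/4)
obs 2: x=0 → posterior Dirichlet(15/4, 11/4, 13/4)
obs 3: x=1 → posterior Dirichlet(15/4, 15/4, 13/4)
obs 4: x=0 → posterior Dirichlet(19/4, 15/4, 13/4)
obs 5: x=2 → posterior Dirichlet(19/4, 15/4, 17/4)
obs 6: x=2 → posterior Dirichlet(19/4, 15/4, 21/4)
obs 7: x=2 → posterior Dirichlet(19/4, 15/4, 25/4)
obs 8: x=1 → posterior Dirichlet(19/4, 19/4, 25/4)
obs 9: x=1 → posterior Dirichlet(19/4, 23/4, 25/4)
obs 10: x=1 → posterior Dirichlet(19/4, 27/4, 25/4)
obs 11: x=1 → posterior Dirichlet(19/4, 31/4, 25/4)
obs 12: x=1 → posterior Dirichlet(19/4, 35/4, 25/4)
obs 13: x=1 → posterior Dirichlet(19/4, 39/4, 25/4)
obs 14: x=1 → posterior Dirichlet(19/4, 43/4, 25/4)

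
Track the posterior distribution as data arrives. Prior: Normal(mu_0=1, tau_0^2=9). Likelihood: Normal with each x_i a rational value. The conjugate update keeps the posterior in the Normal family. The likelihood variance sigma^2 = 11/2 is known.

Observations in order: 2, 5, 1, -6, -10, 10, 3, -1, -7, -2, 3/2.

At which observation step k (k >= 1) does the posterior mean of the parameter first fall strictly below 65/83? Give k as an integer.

obs 1: x=2 → posterior Normal(47/29, 99/29)
obs 2: x=5 → posterior Normal(137/47, 99/47)
obs 3: x=1 → posterior Normal(31/13, 99/65)
obs 4: x=-6 → posterior Normal(47/83, 99/83)
obs 5: x=-10 → posterior Normal(-133/101, 99/101)
obs 6: x=10 → posterior Normal(47/119, 99/119)
obs 7: x=3 → posterior Normal(101/137, 99/137)
obs 8: x=-1 → posterior Normal(83/155, 99/155)
obs 9: x=-7 → posterior Normal(-43/173, 99/173)
obs 10: x=-2 → posterior Normal(-79/191, 99/191)
obs 11: x=3/2 → posterior Normal(-52/209, 9/19)

k = 4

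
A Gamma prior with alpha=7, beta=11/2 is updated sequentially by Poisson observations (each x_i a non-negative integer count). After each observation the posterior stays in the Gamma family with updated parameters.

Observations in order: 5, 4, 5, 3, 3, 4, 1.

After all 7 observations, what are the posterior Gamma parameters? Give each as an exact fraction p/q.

alpha=32, beta=25/2

obs 1: x=5 → posterior Gamma(12, 13/2)
obs 2: x=4 → posterior Gamma(16, 15/2)
obs 3: x=5 → posterior Gamma(21, 17/2)
obs 4: x=3 → posterior Gamma(24, 19/2)
obs 5: x=3 → posterior Gamma(27, 21/2)
obs 6: x=4 → posterior Gamma(31, 23/2)
obs 7: x=1 → posterior Gamma(32, 25/2)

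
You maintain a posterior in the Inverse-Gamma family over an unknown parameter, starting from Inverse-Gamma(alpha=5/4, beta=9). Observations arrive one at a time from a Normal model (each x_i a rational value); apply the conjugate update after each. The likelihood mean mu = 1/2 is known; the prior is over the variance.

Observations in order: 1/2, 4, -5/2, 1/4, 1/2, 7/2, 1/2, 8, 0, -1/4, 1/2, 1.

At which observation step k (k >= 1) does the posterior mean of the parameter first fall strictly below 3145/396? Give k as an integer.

obs 1: x=1/2 → posterior Inverse-Gamma(7/4, 9)
obs 2: x=4 → posterior Inverse-Gamma(9/4, 121/8)
obs 3: x=-5/2 → posterior Inverse-Gamma(11/4, 157/8)
obs 4: x=1/4 → posterior Inverse-Gamma(13/4, 629/32)
obs 5: x=1/2 → posterior Inverse-Gamma(15/4, 629/32)
obs 6: x=7/2 → posterior Inverse-Gamma(17/4, 773/32)
obs 7: x=1/2 → posterior Inverse-Gamma(19/4, 773/32)
obs 8: x=8 → posterior Inverse-Gamma(21/4, 1673/32)
obs 9: x=0 → posterior Inverse-Gamma(23/4, 1677/32)
obs 10: x=-1/4 → posterior Inverse-Gamma(25/4, 843/16)
obs 11: x=1/2 → posterior Inverse-Gamma(27/4, 843/16)
obs 12: x=1 → posterior Inverse-Gamma(29/4, 845/16)

k = 5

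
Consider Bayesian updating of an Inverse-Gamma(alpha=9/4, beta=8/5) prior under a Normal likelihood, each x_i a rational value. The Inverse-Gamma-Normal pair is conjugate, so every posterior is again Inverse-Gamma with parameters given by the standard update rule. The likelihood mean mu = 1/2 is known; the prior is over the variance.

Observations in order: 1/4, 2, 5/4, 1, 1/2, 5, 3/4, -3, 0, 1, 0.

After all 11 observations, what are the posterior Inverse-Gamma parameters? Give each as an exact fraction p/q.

alpha=31/4, beta=3171/160

obs 1: x=1/4 → posterior Inverse-Gamma(11/4, 261/160)
obs 2: x=2 → posterior Inverse-Gamma(13/4, 441/160)
obs 3: x=5/4 → posterior Inverse-Gamma(15/4, 243/80)
obs 4: x=1 → posterior Inverse-Gamma(17/4, 253/80)
obs 5: x=1/2 → posterior Inverse-Gamma(19/4, 253/80)
obs 6: x=5 → posterior Inverse-Gamma(21/4, 1063/80)
obs 7: x=3/4 → posterior Inverse-Gamma(23/4, 2131/160)
obs 8: x=-3 → posterior Inverse-Gamma(25/4, 3111/160)
obs 9: x=0 → posterior Inverse-Gamma(27/4, 3131/160)
obs 10: x=1 → posterior Inverse-Gamma(29/4, 3151/160)
obs 11: x=0 → posterior Inverse-Gamma(31/4, 3171/160)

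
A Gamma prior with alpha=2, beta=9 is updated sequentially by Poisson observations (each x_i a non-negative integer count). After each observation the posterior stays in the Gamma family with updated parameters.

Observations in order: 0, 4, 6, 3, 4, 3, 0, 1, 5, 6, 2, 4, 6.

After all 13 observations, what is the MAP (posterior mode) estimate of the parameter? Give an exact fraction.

obs 1: x=0 → posterior Gamma(2, 10)
obs 2: x=4 → posterior Gamma(6, 11)
obs 3: x=6 → posterior Gamma(12, 12)
obs 4: x=3 → posterior Gamma(15, 13)
obs 5: x=4 → posterior Gamma(19, 14)
obs 6: x=3 → posterior Gamma(22, 15)
obs 7: x=0 → posterior Gamma(22, 16)
obs 8: x=1 → posterior Gamma(23, 17)
obs 9: x=5 → posterior Gamma(28, 18)
obs 10: x=6 → posterior Gamma(34, 19)
obs 11: x=2 → posterior Gamma(36, 20)
obs 12: x=4 → posterior Gamma(40, 21)
obs 13: x=6 → posterior Gamma(46, 22)

45/22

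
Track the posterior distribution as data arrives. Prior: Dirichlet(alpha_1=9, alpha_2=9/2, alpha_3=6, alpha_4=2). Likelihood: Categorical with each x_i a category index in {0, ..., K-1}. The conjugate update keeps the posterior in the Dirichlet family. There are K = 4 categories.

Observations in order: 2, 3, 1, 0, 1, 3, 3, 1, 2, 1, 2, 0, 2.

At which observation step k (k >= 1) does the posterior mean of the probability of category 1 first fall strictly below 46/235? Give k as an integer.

obs 1: x=2 → posterior Dirichlet(9, 9/2, 7, 2)
obs 2: x=3 → posterior Dirichlet(9, 9/2, 7, 3)
obs 3: x=1 → posterior Dirichlet(9, 11/2, 7, 3)
obs 4: x=0 → posterior Dirichlet(10, 11/2, 7, 3)
obs 5: x=1 → posterior Dirichlet(10, 13/2, 7, 3)
obs 6: x=3 → posterior Dirichlet(10, 13/2, 7, 4)
obs 7: x=3 → posterior Dirichlet(10, 13/2, 7, 5)
obs 8: x=1 → posterior Dirichlet(10, 15/2, 7, 5)
obs 9: x=2 → posterior Dirichlet(10, 15/2, 8, 5)
obs 10: x=1 → posterior Dirichlet(10, 17/2, 8, 5)
obs 11: x=2 → posterior Dirichlet(10, 17/2, 9, 5)
obs 12: x=0 → posterior Dirichlet(11, 17/2, 9, 5)
obs 13: x=2 → posterior Dirichlet(11, 17/2, 10, 5)

k = 2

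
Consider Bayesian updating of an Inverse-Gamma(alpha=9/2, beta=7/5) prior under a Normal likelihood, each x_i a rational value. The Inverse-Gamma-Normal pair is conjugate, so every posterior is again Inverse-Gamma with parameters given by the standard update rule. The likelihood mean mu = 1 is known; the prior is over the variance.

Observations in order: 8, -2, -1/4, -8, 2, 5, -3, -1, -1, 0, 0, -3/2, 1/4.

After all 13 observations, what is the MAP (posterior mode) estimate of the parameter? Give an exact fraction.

obs 1: x=8 → posterior Inverse-Gamma(5, 259/10)
obs 2: x=-2 → posterior Inverse-Gamma(11/2, 152/5)
obs 3: x=-1/4 → posterior Inverse-Gamma(6, 4989/160)
obs 4: x=-8 → posterior Inverse-Gamma(13/2, 11469/160)
obs 5: x=2 → posterior Inverse-Gamma(7, 11549/160)
obs 6: x=5 → posterior Inverse-Gamma(15/2, 12829/160)
obs 7: x=-3 → posterior Inverse-Gamma(8, 14109/160)
obs 8: x=-1 → posterior Inverse-Gamma(17/2, 14429/160)
obs 9: x=-1 → posterior Inverse-Gamma(9, 14749/160)
obs 10: x=0 → posterior Inverse-Gamma(19/2, 14829/160)
obs 11: x=0 → posterior Inverse-Gamma(10, 14909/160)
obs 12: x=-3/2 → posterior Inverse-Gamma(21/2, 15409/160)
obs 13: x=1/4 → posterior Inverse-Gamma(11, 7727/80)

7727/960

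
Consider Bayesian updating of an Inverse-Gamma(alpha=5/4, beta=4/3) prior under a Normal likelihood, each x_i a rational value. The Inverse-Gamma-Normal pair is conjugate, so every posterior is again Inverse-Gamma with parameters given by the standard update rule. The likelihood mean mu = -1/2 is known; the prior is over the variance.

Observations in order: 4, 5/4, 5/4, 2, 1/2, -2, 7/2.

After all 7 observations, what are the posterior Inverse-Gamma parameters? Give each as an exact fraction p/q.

obs 1: x=4 → posterior Inverse-Gamma(7/4, 275/24)
obs 2: x=5/4 → posterior Inverse-Gamma(9/4, 1247/96)
obs 3: x=5/4 → posterior Inverse-Gamma(11/4, 697/48)
obs 4: x=2 → posterior Inverse-Gamma(13/4, 847/48)
obs 5: x=1/2 → posterior Inverse-Gamma(15/4, 871/48)
obs 6: x=-2 → posterior Inverse-Gamma(17/4, 925/48)
obs 7: x=7/2 → posterior Inverse-Gamma(19/4, 1309/48)

alpha=19/4, beta=1309/48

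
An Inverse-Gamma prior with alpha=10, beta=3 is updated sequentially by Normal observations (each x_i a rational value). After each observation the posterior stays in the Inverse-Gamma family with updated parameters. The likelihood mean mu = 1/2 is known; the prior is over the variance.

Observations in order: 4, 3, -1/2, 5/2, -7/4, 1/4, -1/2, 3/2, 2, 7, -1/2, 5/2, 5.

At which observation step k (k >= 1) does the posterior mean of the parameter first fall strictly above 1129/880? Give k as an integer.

obs 1: x=4 → posterior Inverse-Gamma(21/2, 73/8)
obs 2: x=3 → posterior Inverse-Gamma(11, 49/4)
obs 3: x=-1/2 → posterior Inverse-Gamma(23/2, 51/4)
obs 4: x=5/2 → posterior Inverse-Gamma(12, 59/4)
obs 5: x=-7/4 → posterior Inverse-Gamma(25/2, 553/32)
obs 6: x=1/4 → posterior Inverse-Gamma(13, 277/16)
obs 7: x=-1/2 → posterior Inverse-Gamma(27/2, 285/16)
obs 8: x=3/2 → posterior Inverse-Gamma(14, 293/16)
obs 9: x=2 → posterior Inverse-Gamma(29/2, 311/16)
obs 10: x=7 → posterior Inverse-Gamma(15, 649/16)
obs 11: x=-1/2 → posterior Inverse-Gamma(31/2, 657/16)
obs 12: x=5/2 → posterior Inverse-Gamma(16, 689/16)
obs 13: x=5 → posterior Inverse-Gamma(33/2, 851/16)

k = 4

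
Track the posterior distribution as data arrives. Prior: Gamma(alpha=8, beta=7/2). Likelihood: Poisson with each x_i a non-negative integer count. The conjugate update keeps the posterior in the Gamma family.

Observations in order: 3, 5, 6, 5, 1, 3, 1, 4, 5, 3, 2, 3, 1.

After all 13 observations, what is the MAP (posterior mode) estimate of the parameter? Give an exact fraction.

obs 1: x=3 → posterior Gamma(11, 9/2)
obs 2: x=5 → posterior Gamma(16, 11/2)
obs 3: x=6 → posterior Gamma(22, 13/2)
obs 4: x=5 → posterior Gamma(27, 15/2)
obs 5: x=1 → posterior Gamma(28, 17/2)
obs 6: x=3 → posterior Gamma(31, 19/2)
obs 7: x=1 → posterior Gamma(32, 21/2)
obs 8: x=4 → posterior Gamma(36, 23/2)
obs 9: x=5 → posterior Gamma(41, 25/2)
obs 10: x=3 → posterior Gamma(44, 27/2)
obs 11: x=2 → posterior Gamma(46, 29/2)
obs 12: x=3 → posterior Gamma(49, 31/2)
obs 13: x=1 → posterior Gamma(50, 33/2)

98/33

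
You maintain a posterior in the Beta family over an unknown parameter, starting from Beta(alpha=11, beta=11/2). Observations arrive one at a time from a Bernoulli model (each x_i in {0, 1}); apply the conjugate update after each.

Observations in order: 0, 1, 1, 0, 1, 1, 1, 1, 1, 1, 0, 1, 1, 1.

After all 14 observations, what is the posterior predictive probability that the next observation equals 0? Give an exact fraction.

17/61

obs 1: x=0 → posterior Beta(11, 13/2)
obs 2: x=1 → posterior Beta(12, 13/2)
obs 3: x=1 → posterior Beta(13, 13/2)
obs 4: x=0 → posterior Beta(13, 15/2)
obs 5: x=1 → posterior Beta(14, 15/2)
obs 6: x=1 → posterior Beta(15, 15/2)
obs 7: x=1 → posterior Beta(16, 15/2)
obs 8: x=1 → posterior Beta(17, 15/2)
obs 9: x=1 → posterior Beta(18, 15/2)
obs 10: x=1 → posterior Beta(19, 15/2)
obs 11: x=0 → posterior Beta(19, 17/2)
obs 12: x=1 → posterior Beta(20, 17/2)
obs 13: x=1 → posterior Beta(21, 17/2)
obs 14: x=1 → posterior Beta(22, 17/2)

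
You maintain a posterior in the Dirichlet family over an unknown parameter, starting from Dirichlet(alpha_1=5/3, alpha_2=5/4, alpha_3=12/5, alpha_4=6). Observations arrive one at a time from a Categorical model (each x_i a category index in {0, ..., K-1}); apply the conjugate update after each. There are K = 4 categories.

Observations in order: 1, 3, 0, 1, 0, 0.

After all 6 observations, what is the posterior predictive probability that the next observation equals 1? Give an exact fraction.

195/1039

obs 1: x=1 → posterior Dirichlet(5/3, 9/4, 12/5, 6)
obs 2: x=3 → posterior Dirichlet(5/3, 9/4, 12/5, 7)
obs 3: x=0 → posterior Dirichlet(8/3, 9/4, 12/5, 7)
obs 4: x=1 → posterior Dirichlet(8/3, 13/4, 12/5, 7)
obs 5: x=0 → posterior Dirichlet(11/3, 13/4, 12/5, 7)
obs 6: x=0 → posterior Dirichlet(14/3, 13/4, 12/5, 7)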